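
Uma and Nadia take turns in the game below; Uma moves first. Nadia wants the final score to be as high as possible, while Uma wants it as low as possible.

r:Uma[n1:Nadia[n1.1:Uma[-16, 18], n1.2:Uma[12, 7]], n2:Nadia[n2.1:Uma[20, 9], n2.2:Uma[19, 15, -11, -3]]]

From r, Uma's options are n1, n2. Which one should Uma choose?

n1

n1.1 (Uma): min(-16, 18) = -16
n1.2 (Uma): min(12, 7) = 7
n1 (Nadia): max(-16, 7) = 7
n2.1 (Uma): min(20, 9) = 9
n2.2 (Uma): min(19, 15, -11, -3) = -11
n2 (Nadia): max(9, -11) = 9
r (Uma): min(7, 9) = 7
Uma at r wants the lowest of {n1=7, n2=9}, so chooses n1.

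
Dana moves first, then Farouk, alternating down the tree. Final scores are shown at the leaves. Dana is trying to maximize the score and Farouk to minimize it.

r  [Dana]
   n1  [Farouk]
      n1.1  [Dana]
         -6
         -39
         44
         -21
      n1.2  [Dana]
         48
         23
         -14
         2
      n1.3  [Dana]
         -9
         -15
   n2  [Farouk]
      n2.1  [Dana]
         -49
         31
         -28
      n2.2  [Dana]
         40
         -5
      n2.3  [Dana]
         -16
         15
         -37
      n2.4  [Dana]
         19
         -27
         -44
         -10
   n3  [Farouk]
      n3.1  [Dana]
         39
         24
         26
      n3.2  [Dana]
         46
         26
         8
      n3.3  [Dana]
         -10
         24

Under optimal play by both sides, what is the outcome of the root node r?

24

n1.1 (Dana): max(-6, -39, 44, -21) = 44
n1.2 (Dana): max(48, 23, -14, 2) = 48
n1.3 (Dana): max(-9, -15) = -9
n1 (Farouk): min(44, 48, -9) = -9
n2.1 (Dana): max(-49, 31, -28) = 31
n2.2 (Dana): max(40, -5) = 40
n2.3 (Dana): max(-16, 15, -37) = 15
n2.4 (Dana): max(19, -27, -44, -10) = 19
n2 (Farouk): min(31, 40, 15, 19) = 15
n3.1 (Dana): max(39, 24, 26) = 39
n3.2 (Dana): max(46, 26, 8) = 46
n3.3 (Dana): max(-10, 24) = 24
n3 (Farouk): min(39, 46, 24) = 24
r (Dana): max(-9, 15, 24) = 24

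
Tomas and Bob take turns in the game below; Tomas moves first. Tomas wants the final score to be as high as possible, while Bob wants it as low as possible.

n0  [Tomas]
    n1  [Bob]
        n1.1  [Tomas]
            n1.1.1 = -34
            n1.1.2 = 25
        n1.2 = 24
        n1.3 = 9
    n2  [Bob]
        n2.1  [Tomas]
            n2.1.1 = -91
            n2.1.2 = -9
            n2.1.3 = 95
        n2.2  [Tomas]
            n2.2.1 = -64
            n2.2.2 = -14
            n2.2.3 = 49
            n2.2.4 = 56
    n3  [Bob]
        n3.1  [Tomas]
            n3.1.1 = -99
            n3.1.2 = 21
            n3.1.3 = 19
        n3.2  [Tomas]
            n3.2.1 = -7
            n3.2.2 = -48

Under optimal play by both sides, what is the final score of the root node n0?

56

n1.1 (Tomas): max(-34, 25) = 25
n1 (Bob): min(25, 24, 9) = 9
n2.1 (Tomas): max(-91, -9, 95) = 95
n2.2 (Tomas): max(-64, -14, 49, 56) = 56
n2 (Bob): min(95, 56) = 56
n3.1 (Tomas): max(-99, 21, 19) = 21
n3.2 (Tomas): max(-7, -48) = -7
n3 (Bob): min(21, -7) = -7
n0 (Tomas): max(9, 56, -7) = 56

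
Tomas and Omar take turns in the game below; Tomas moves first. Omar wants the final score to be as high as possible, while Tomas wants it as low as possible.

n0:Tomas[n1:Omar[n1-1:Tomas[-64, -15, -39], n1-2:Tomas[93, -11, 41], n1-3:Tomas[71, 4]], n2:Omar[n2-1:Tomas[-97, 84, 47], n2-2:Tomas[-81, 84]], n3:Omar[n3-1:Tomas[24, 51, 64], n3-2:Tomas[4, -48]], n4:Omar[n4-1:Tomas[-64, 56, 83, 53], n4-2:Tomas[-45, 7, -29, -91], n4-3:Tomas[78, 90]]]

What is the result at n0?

-81

n1-1 (Tomas): min(-64, -15, -39) = -64
n1-2 (Tomas): min(93, -11, 41) = -11
n1-3 (Tomas): min(71, 4) = 4
n1 (Omar): max(-64, -11, 4) = 4
n2-1 (Tomas): min(-97, 84, 47) = -97
n2-2 (Tomas): min(-81, 84) = -81
n2 (Omar): max(-97, -81) = -81
n3-1 (Tomas): min(24, 51, 64) = 24
n3-2 (Tomas): min(4, -48) = -48
n3 (Omar): max(24, -48) = 24
n4-1 (Tomas): min(-64, 56, 83, 53) = -64
n4-2 (Tomas): min(-45, 7, -29, -91) = -91
n4-3 (Tomas): min(78, 90) = 78
n4 (Omar): max(-64, -91, 78) = 78
n0 (Tomas): min(4, -81, 24, 78) = -81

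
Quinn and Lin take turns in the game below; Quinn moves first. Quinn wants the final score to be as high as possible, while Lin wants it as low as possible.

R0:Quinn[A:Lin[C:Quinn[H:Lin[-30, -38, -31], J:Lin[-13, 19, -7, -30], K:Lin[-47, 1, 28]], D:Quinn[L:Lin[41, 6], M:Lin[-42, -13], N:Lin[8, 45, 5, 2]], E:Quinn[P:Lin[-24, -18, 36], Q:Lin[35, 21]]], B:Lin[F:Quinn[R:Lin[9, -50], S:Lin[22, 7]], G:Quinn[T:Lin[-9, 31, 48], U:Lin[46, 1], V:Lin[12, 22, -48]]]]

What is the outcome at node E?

21

P (Lin): min(-24, -18, 36) = -24
Q (Lin): min(35, 21) = 21
E (Quinn): max(-24, 21) = 21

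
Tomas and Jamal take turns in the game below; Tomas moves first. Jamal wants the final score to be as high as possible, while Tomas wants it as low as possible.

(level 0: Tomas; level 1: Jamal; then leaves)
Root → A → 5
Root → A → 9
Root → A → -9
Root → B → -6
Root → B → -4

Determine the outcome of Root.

A (Jamal): max(5, 9, -9) = 9
B (Jamal): max(-6, -4) = -4
Root (Tomas): min(9, -4) = -4

-4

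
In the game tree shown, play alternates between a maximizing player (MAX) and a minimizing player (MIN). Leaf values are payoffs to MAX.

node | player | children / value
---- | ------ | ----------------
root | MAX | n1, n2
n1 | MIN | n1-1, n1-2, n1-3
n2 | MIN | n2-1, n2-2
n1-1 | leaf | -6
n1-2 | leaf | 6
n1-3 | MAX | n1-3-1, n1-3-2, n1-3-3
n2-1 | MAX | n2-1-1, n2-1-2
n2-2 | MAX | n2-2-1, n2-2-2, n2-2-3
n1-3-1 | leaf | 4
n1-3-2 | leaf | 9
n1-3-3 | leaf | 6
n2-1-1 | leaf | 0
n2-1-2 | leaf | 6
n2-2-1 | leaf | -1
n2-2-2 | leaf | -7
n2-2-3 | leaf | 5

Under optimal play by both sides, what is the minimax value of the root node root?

5

n1-3 (MAX): max(4, 9, 6) = 9
n1 (MIN): min(-6, 6, 9) = -6
n2-1 (MAX): max(0, 6) = 6
n2-2 (MAX): max(-1, -7, 5) = 5
n2 (MIN): min(6, 5) = 5
root (MAX): max(-6, 5) = 5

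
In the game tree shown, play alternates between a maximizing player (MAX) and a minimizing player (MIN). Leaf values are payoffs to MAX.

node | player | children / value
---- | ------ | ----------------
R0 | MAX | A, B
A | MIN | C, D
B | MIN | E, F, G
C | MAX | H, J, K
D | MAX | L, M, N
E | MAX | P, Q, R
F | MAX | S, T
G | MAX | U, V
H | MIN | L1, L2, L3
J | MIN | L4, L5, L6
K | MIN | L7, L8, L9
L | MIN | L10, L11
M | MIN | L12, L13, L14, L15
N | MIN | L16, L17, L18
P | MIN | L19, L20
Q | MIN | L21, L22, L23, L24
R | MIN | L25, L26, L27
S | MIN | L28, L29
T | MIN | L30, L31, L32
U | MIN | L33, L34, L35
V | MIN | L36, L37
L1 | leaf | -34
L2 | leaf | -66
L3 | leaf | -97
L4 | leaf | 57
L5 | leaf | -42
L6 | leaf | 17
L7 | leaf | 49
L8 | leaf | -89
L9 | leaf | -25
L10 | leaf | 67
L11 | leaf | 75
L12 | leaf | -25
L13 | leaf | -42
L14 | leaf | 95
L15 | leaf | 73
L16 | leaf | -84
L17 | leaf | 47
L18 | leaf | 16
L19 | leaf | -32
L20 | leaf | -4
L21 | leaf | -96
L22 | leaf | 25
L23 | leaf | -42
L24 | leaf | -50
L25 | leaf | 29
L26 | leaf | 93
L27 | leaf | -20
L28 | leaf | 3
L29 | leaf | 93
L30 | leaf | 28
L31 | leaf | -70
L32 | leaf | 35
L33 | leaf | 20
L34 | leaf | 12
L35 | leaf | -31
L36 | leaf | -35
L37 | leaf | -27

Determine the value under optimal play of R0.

H (MIN): min(-34, -66, -97) = -97
J (MIN): min(57, -42, 17) = -42
K (MIN): min(49, -89, -25) = -89
C (MAX): max(-97, -42, -89) = -42
L (MIN): min(67, 75) = 67
M (MIN): min(-25, -42, 95, 73) = -42
N (MIN): min(-84, 47, 16) = -84
D (MAX): max(67, -42, -84) = 67
A (MIN): min(-42, 67) = -42
P (MIN): min(-32, -4) = -32
Q (MIN): min(-96, 25, -42, -50) = -96
R (MIN): min(29, 93, -20) = -20
E (MAX): max(-32, -96, -20) = -20
S (MIN): min(3, 93) = 3
T (MIN): min(28, -70, 35) = -70
F (MAX): max(3, -70) = 3
U (MIN): min(20, 12, -31) = -31
V (MIN): min(-35, -27) = -35
G (MAX): max(-31, -35) = -31
B (MIN): min(-20, 3, -31) = -31
R0 (MAX): max(-42, -31) = -31

-31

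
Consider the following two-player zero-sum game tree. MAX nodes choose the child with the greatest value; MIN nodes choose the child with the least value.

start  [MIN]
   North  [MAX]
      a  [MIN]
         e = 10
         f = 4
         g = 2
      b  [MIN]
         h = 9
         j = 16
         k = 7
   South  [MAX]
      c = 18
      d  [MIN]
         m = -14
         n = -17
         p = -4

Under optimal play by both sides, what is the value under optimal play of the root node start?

7

a (MIN): min(10, 4, 2) = 2
b (MIN): min(9, 16, 7) = 7
North (MAX): max(2, 7) = 7
d (MIN): min(-14, -17, -4) = -17
South (MAX): max(18, -17) = 18
start (MIN): min(7, 18) = 7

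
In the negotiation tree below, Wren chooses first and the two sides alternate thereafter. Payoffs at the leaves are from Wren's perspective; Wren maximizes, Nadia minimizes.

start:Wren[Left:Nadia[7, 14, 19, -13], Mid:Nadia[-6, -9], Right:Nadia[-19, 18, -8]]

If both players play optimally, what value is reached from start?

-9

Left (Nadia): min(7, 14, 19, -13) = -13
Mid (Nadia): min(-6, -9) = -9
Right (Nadia): min(-19, 18, -8) = -19
start (Wren): max(-13, -9, -19) = -9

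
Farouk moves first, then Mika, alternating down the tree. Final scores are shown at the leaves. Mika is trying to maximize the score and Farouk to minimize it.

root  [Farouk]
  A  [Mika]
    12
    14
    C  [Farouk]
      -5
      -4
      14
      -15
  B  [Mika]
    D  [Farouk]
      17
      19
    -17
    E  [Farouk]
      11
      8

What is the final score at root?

14

C (Farouk): min(-5, -4, 14, -15) = -15
A (Mika): max(12, 14, -15) = 14
D (Farouk): min(17, 19) = 17
E (Farouk): min(11, 8) = 8
B (Mika): max(17, -17, 8) = 17
root (Farouk): min(14, 17) = 14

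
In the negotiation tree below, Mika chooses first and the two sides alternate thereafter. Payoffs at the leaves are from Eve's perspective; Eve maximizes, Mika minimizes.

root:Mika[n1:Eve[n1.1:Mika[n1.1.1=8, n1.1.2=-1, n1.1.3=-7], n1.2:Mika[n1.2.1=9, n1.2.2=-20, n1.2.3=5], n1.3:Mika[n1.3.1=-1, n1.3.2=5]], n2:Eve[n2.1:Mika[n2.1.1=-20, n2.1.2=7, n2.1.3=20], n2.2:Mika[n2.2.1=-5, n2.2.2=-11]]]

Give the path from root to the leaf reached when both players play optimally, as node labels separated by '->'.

root -> n2 -> n2.2 -> n2.2.2

n1.1 (Mika): min(8, -1, -7) = -7
n1.2 (Mika): min(9, -20, 5) = -20
n1.3 (Mika): min(-1, 5) = -1
n1 (Eve): max(-7, -20, -1) = -1
n2.1 (Mika): min(-20, 7, 20) = -20
n2.2 (Mika): min(-5, -11) = -11
n2 (Eve): max(-20, -11) = -11
root (Mika): min(-1, -11) = -11
At root, Mika picks n2 (lowest: -11).
At n2, Eve picks n2.2 (highest: -11).
At n2.2, Mika picks n2.2.2 (lowest: -11).
Terminal value -11.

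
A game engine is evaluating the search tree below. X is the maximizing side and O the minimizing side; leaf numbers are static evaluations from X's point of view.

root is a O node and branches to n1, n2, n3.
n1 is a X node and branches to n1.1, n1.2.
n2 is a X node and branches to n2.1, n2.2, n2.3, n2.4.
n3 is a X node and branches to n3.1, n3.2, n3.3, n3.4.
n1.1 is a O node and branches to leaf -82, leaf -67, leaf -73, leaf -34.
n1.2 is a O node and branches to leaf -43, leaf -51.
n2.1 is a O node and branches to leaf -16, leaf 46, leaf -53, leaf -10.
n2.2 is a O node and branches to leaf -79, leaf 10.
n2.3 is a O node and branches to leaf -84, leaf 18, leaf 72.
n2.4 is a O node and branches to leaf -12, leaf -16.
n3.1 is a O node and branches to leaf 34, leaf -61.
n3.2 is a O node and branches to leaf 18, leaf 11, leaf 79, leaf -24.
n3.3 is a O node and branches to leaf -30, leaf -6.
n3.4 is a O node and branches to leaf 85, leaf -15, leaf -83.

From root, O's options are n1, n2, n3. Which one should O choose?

n1.1 (O): min(-82, -67, -73, -34) = -82
n1.2 (O): min(-43, -51) = -51
n1 (X): max(-82, -51) = -51
n2.1 (O): min(-16, 46, -53, -10) = -53
n2.2 (O): min(-79, 10) = -79
n2.3 (O): min(-84, 18, 72) = -84
n2.4 (O): min(-12, -16) = -16
n2 (X): max(-53, -79, -84, -16) = -16
n3.1 (O): min(34, -61) = -61
n3.2 (O): min(18, 11, 79, -24) = -24
n3.3 (O): min(-30, -6) = -30
n3.4 (O): min(85, -15, -83) = -83
n3 (X): max(-61, -24, -30, -83) = -24
root (O): min(-51, -16, -24) = -51
O at root wants the lowest of {n1=-51, n2=-16, n3=-24}, so chooses n1.

n1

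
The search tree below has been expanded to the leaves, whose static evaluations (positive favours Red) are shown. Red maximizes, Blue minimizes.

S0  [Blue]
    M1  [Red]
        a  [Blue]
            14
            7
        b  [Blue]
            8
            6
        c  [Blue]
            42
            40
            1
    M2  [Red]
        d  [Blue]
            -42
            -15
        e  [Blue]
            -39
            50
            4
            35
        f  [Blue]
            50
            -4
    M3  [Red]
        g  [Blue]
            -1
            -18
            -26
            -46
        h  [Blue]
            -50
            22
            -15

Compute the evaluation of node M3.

-46

g (Blue): min(-1, -18, -26, -46) = -46
h (Blue): min(-50, 22, -15) = -50
M3 (Red): max(-46, -50) = -46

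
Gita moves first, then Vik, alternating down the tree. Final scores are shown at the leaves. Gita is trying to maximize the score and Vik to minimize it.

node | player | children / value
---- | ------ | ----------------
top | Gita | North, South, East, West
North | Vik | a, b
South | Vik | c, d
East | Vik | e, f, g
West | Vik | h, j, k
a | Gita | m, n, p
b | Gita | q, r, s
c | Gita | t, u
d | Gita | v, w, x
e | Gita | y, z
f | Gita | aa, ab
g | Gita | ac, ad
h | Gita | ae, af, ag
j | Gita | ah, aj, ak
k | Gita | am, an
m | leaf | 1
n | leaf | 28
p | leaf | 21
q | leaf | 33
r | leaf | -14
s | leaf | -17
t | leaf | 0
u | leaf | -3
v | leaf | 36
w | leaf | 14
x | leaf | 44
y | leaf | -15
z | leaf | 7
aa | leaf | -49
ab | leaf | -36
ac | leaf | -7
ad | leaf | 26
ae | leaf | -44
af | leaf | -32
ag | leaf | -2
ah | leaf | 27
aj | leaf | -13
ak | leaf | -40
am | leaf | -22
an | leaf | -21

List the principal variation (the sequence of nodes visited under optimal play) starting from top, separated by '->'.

top -> North -> a -> n

a (Gita): max(1, 28, 21) = 28
b (Gita): max(33, -14, -17) = 33
North (Vik): min(28, 33) = 28
c (Gita): max(0, -3) = 0
d (Gita): max(36, 14, 44) = 44
South (Vik): min(0, 44) = 0
e (Gita): max(-15, 7) = 7
f (Gita): max(-49, -36) = -36
g (Gita): max(-7, 26) = 26
East (Vik): min(7, -36, 26) = -36
h (Gita): max(-44, -32, -2) = -2
j (Gita): max(27, -13, -40) = 27
k (Gita): max(-22, -21) = -21
West (Vik): min(-2, 27, -21) = -21
top (Gita): max(28, 0, -36, -21) = 28
At top, Gita picks North (highest: 28).
At North, Vik picks a (lowest: 28).
At a, Gita picks n (highest: 28).
Terminal value 28.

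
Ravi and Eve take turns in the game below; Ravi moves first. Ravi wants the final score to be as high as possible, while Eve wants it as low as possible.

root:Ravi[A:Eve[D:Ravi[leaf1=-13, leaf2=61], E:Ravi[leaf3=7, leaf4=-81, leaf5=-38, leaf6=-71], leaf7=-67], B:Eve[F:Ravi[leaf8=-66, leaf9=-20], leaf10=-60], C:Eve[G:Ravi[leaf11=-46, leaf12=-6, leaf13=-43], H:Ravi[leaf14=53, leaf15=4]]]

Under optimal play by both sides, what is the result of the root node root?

-6

D (Ravi): max(-13, 61) = 61
E (Ravi): max(7, -81, -38, -71) = 7
A (Eve): min(61, 7, -67) = -67
F (Ravi): max(-66, -20) = -20
B (Eve): min(-20, -60) = -60
G (Ravi): max(-46, -6, -43) = -6
H (Ravi): max(53, 4) = 53
C (Eve): min(-6, 53) = -6
root (Ravi): max(-67, -60, -6) = -6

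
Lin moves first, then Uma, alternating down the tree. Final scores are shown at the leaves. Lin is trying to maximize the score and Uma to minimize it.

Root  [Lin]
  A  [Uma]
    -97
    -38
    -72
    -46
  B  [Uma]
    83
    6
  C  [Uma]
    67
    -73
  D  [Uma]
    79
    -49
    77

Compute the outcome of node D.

D (Uma): min(79, -49, 77) = -49

-49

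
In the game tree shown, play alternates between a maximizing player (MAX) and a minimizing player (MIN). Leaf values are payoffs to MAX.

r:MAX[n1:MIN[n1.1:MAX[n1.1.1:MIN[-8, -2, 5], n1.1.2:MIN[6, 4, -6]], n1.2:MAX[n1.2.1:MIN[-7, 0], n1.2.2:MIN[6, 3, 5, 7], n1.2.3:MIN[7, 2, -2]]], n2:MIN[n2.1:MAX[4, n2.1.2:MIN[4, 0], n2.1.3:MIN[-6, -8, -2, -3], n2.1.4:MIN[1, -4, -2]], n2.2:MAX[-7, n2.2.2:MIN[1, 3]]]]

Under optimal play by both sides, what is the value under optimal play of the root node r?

1

n1.1.1 (MIN): min(-8, -2, 5) = -8
n1.1.2 (MIN): min(6, 4, -6) = -6
n1.1 (MAX): max(-8, -6) = -6
n1.2.1 (MIN): min(-7, 0) = -7
n1.2.2 (MIN): min(6, 3, 5, 7) = 3
n1.2.3 (MIN): min(7, 2, -2) = -2
n1.2 (MAX): max(-7, 3, -2) = 3
n1 (MIN): min(-6, 3) = -6
n2.1.2 (MIN): min(4, 0) = 0
n2.1.3 (MIN): min(-6, -8, -2, -3) = -8
n2.1.4 (MIN): min(1, -4, -2) = -4
n2.1 (MAX): max(4, 0, -8, -4) = 4
n2.2.2 (MIN): min(1, 3) = 1
n2.2 (MAX): max(-7, 1) = 1
n2 (MIN): min(4, 1) = 1
r (MAX): max(-6, 1) = 1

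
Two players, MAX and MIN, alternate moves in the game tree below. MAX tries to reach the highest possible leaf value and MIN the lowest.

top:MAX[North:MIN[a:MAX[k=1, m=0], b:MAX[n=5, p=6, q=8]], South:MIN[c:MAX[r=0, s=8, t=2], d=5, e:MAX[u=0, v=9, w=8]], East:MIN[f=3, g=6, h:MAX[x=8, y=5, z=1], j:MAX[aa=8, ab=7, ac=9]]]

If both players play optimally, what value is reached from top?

a (MAX): max(1, 0) = 1
b (MAX): max(5, 6, 8) = 8
North (MIN): min(1, 8) = 1
c (MAX): max(0, 8, 2) = 8
e (MAX): max(0, 9, 8) = 9
South (MIN): min(8, 5, 9) = 5
h (MAX): max(8, 5, 1) = 8
j (MAX): max(8, 7, 9) = 9
East (MIN): min(3, 6, 8, 9) = 3
top (MAX): max(1, 5, 3) = 5

5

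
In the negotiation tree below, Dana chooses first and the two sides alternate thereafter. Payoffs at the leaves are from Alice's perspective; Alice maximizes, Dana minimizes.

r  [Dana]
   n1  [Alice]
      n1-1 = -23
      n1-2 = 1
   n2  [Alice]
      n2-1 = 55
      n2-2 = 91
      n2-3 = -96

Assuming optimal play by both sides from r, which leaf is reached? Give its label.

n1-2

n1 (Alice): max(-23, 1) = 1
n2 (Alice): max(55, 91, -96) = 91
r (Dana): min(1, 91) = 1
At r, Dana picks n1 (lowest: 1).
At n1, Alice picks n1-2 (highest: 1).
Terminal value 1.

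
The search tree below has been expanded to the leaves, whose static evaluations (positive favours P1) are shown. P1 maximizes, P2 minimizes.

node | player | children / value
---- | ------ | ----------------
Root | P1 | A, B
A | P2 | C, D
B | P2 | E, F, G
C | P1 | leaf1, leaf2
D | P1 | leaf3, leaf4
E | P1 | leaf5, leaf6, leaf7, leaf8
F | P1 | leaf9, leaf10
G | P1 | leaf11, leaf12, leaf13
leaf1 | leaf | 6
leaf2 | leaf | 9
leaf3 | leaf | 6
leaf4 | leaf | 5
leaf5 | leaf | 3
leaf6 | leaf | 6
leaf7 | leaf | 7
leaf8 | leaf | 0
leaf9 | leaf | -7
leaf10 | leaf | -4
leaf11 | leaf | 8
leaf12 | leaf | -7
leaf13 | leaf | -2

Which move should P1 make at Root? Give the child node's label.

C (P1): max(6, 9) = 9
D (P1): max(6, 5) = 6
A (P2): min(9, 6) = 6
E (P1): max(3, 6, 7, 0) = 7
F (P1): max(-7, -4) = -4
G (P1): max(8, -7, -2) = 8
B (P2): min(7, -4, 8) = -4
Root (P1): max(6, -4) = 6
P1 at Root wants the highest of {A=6, B=-4}, so chooses A.

A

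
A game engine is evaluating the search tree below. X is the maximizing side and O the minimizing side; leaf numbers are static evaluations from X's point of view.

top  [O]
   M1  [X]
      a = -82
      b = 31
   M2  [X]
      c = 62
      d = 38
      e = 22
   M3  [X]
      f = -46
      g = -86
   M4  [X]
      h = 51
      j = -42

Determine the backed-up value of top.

M1 (X): max(-82, 31) = 31
M2 (X): max(62, 38, 22) = 62
M3 (X): max(-46, -86) = -46
M4 (X): max(51, -42) = 51
top (O): min(31, 62, -46, 51) = -46

-46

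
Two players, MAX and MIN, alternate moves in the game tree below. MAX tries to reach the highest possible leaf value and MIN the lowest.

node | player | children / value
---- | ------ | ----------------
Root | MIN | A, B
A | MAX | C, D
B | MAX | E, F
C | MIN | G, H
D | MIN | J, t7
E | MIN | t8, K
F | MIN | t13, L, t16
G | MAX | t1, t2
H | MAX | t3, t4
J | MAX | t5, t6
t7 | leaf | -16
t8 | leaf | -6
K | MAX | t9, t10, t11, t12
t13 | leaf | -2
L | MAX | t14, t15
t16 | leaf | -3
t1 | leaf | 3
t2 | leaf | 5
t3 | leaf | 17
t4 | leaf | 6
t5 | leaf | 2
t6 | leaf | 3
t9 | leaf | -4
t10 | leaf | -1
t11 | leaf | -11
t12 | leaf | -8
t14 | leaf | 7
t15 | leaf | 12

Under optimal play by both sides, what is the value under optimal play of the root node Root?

-3

G (MAX): max(3, 5) = 5
H (MAX): max(17, 6) = 17
C (MIN): min(5, 17) = 5
J (MAX): max(2, 3) = 3
D (MIN): min(3, -16) = -16
A (MAX): max(5, -16) = 5
K (MAX): max(-4, -1, -11, -8) = -1
E (MIN): min(-6, -1) = -6
L (MAX): max(7, 12) = 12
F (MIN): min(-2, 12, -3) = -3
B (MAX): max(-6, -3) = -3
Root (MIN): min(5, -3) = -3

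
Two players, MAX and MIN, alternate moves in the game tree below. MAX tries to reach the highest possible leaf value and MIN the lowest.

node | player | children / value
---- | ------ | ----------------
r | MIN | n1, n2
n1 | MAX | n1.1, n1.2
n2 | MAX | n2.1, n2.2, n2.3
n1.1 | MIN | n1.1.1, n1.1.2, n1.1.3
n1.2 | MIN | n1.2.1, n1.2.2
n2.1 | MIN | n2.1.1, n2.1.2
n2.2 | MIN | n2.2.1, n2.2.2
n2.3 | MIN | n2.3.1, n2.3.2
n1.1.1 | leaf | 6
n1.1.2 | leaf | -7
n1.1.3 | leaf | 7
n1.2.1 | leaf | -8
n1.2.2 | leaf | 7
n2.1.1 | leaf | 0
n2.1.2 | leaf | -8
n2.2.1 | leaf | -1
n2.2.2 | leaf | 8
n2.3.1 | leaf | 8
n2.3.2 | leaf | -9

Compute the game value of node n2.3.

-9

n2.3 (MIN): min(8, -9) = -9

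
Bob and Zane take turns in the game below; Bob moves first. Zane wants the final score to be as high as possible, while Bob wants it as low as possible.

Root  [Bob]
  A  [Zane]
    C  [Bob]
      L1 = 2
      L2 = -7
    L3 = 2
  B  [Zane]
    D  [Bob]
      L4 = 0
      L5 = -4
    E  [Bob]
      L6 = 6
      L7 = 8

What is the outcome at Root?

2

C (Bob): min(2, -7) = -7
A (Zane): max(-7, 2) = 2
D (Bob): min(0, -4) = -4
E (Bob): min(6, 8) = 6
B (Zane): max(-4, 6) = 6
Root (Bob): min(2, 6) = 2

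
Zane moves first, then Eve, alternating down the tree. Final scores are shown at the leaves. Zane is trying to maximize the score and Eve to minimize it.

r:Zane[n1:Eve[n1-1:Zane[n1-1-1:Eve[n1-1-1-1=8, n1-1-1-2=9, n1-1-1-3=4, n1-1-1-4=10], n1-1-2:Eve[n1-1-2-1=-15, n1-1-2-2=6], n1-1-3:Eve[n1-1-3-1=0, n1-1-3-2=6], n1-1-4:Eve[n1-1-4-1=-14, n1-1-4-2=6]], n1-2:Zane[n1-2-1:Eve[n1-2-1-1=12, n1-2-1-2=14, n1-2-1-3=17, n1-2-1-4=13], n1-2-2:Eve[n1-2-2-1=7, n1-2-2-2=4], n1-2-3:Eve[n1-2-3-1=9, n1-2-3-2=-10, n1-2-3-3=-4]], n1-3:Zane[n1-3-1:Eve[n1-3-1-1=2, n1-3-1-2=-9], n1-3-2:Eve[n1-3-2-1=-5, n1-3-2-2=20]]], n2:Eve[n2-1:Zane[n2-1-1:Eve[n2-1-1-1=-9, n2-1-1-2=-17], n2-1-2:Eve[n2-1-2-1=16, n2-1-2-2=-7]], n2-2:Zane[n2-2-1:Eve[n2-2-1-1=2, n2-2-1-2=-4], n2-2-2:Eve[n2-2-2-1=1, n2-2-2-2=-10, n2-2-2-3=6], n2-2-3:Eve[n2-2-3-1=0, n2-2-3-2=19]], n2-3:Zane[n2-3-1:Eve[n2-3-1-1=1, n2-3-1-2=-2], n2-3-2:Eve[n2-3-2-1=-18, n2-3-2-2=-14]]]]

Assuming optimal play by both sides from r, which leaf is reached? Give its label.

n1-3-2-1

n1-1-1 (Eve): min(8, 9, 4, 10) = 4
n1-1-2 (Eve): min(-15, 6) = -15
n1-1-3 (Eve): min(0, 6) = 0
n1-1-4 (Eve): min(-14, 6) = -14
n1-1 (Zane): max(4, -15, 0, -14) = 4
n1-2-1 (Eve): min(12, 14, 17, 13) = 12
n1-2-2 (Eve): min(7, 4) = 4
n1-2-3 (Eve): min(9, -10, -4) = -10
n1-2 (Zane): max(12, 4, -10) = 12
n1-3-1 (Eve): min(2, -9) = -9
n1-3-2 (Eve): min(-5, 20) = -5
n1-3 (Zane): max(-9, -5) = -5
n1 (Eve): min(4, 12, -5) = -5
n2-1-1 (Eve): min(-9, -17) = -17
n2-1-2 (Eve): min(16, -7) = -7
n2-1 (Zane): max(-17, -7) = -7
n2-2-1 (Eve): min(2, -4) = -4
n2-2-2 (Eve): min(1, -10, 6) = -10
n2-2-3 (Eve): min(0, 19) = 0
n2-2 (Zane): max(-4, -10, 0) = 0
n2-3-1 (Eve): min(1, -2) = -2
n2-3-2 (Eve): min(-18, -14) = -18
n2-3 (Zane): max(-2, -18) = -2
n2 (Eve): min(-7, 0, -2) = -7
r (Zane): max(-5, -7) = -5
At r, Zane picks n1 (highest: -5).
At n1, Eve picks n1-3 (lowest: -5).
At n1-3, Zane picks n1-3-2 (highest: -5).
At n1-3-2, Eve picks n1-3-2-1 (lowest: -5).
Terminal value -5.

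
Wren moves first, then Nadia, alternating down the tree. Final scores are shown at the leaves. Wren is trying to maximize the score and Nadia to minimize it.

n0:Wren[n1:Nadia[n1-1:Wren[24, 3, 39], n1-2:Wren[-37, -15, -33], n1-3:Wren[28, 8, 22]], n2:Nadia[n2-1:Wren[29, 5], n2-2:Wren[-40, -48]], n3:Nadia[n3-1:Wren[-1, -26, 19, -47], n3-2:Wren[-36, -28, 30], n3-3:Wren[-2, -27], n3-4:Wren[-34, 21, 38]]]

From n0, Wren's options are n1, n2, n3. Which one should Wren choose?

n1-1 (Wren): max(24, 3, 39) = 39
n1-2 (Wren): max(-37, -15, -33) = -15
n1-3 (Wren): max(28, 8, 22) = 28
n1 (Nadia): min(39, -15, 28) = -15
n2-1 (Wren): max(29, 5) = 29
n2-2 (Wren): max(-40, -48) = -40
n2 (Nadia): min(29, -40) = -40
n3-1 (Wren): max(-1, -26, 19, -47) = 19
n3-2 (Wren): max(-36, -28, 30) = 30
n3-3 (Wren): max(-2, -27) = -2
n3-4 (Wren): max(-34, 21, 38) = 38
n3 (Nadia): min(19, 30, -2, 38) = -2
n0 (Wren): max(-15, -40, -2) = -2
Wren at n0 wants the highest of {n1=-15, n2=-40, n3=-2}, so chooses n3.

n3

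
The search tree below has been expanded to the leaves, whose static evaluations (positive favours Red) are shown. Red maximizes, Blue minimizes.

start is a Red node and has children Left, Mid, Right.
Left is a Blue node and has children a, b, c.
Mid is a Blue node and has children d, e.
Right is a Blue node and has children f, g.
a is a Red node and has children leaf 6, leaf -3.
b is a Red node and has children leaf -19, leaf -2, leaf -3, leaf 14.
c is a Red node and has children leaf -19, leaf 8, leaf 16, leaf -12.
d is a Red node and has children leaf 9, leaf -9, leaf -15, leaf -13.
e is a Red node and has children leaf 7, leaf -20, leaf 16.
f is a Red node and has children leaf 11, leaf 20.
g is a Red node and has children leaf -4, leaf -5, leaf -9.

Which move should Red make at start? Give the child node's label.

Mid

a (Red): max(6, -3) = 6
b (Red): max(-19, -2, -3, 14) = 14
c (Red): max(-19, 8, 16, -12) = 16
Left (Blue): min(6, 14, 16) = 6
d (Red): max(9, -9, -15, -13) = 9
e (Red): max(7, -20, 16) = 16
Mid (Blue): min(9, 16) = 9
f (Red): max(11, 20) = 20
g (Red): max(-4, -5, -9) = -4
Right (Blue): min(20, -4) = -4
start (Red): max(6, 9, -4) = 9
Red at start wants the highest of {Left=6, Mid=9, Right=-4}, so chooses Mid.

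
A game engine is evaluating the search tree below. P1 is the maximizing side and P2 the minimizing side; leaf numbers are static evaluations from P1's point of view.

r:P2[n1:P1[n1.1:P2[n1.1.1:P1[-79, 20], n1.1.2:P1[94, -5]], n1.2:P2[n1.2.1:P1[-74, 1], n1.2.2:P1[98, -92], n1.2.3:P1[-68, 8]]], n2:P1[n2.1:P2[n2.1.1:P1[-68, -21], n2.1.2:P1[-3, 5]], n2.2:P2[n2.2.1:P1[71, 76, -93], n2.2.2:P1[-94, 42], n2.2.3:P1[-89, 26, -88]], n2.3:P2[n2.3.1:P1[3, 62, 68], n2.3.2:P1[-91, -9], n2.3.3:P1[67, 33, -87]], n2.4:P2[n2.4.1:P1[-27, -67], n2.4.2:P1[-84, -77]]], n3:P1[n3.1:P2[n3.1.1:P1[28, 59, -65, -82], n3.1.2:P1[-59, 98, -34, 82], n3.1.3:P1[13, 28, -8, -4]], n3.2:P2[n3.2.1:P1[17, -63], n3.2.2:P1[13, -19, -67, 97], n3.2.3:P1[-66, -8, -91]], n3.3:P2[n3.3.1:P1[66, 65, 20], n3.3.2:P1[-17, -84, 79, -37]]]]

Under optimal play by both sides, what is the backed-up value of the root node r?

n1.1.1 (P1): max(-79, 20) = 20
n1.1.2 (P1): max(94, -5) = 94
n1.1 (P2): min(20, 94) = 20
n1.2.1 (P1): max(-74, 1) = 1
n1.2.2 (P1): max(98, -92) = 98
n1.2.3 (P1): max(-68, 8) = 8
n1.2 (P2): min(1, 98, 8) = 1
n1 (P1): max(20, 1) = 20
n2.1.1 (P1): max(-68, -21) = -21
n2.1.2 (P1): max(-3, 5) = 5
n2.1 (P2): min(-21, 5) = -21
n2.2.1 (P1): max(71, 76, -93) = 76
n2.2.2 (P1): max(-94, 42) = 42
n2.2.3 (P1): max(-89, 26, -88) = 26
n2.2 (P2): min(76, 42, 26) = 26
n2.3.1 (P1): max(3, 62, 68) = 68
n2.3.2 (P1): max(-91, -9) = -9
n2.3.3 (P1): max(67, 33, -87) = 67
n2.3 (P2): min(68, -9, 67) = -9
n2.4.1 (P1): max(-27, -67) = -27
n2.4.2 (P1): max(-84, -77) = -77
n2.4 (P2): min(-27, -77) = -77
n2 (P1): max(-21, 26, -9, -77) = 26
n3.1.1 (P1): max(28, 59, -65, -82) = 59
n3.1.2 (P1): max(-59, 98, -34, 82) = 98
n3.1.3 (P1): max(13, 28, -8, -4) = 28
n3.1 (P2): min(59, 98, 28) = 28
n3.2.1 (P1): max(17, -63) = 17
n3.2.2 (P1): max(13, -19, -67, 97) = 97
n3.2.3 (P1): max(-66, -8, -91) = -8
n3.2 (P2): min(17, 97, -8) = -8
n3.3.1 (P1): max(66, 65, 20) = 66
n3.3.2 (P1): max(-17, -84, 79, -37) = 79
n3.3 (P2): min(66, 79) = 66
n3 (P1): max(28, -8, 66) = 66
r (P2): min(20, 26, 66) = 20

20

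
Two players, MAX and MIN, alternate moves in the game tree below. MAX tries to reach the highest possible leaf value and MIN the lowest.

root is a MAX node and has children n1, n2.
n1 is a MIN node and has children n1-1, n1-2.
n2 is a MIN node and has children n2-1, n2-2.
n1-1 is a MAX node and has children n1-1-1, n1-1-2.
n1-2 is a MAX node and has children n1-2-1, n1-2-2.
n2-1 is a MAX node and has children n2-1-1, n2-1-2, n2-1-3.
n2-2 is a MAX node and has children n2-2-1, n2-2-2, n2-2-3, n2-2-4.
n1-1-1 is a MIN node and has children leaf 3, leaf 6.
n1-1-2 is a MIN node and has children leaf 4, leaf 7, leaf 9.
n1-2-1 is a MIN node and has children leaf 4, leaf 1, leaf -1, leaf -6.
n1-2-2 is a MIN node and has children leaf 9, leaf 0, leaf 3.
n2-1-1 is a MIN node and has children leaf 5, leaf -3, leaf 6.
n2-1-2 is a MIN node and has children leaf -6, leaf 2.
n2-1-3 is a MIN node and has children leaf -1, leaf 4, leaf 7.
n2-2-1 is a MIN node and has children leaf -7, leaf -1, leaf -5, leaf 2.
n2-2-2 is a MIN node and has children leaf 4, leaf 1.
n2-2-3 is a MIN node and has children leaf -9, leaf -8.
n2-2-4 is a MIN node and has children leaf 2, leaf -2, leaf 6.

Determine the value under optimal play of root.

0

n1-1-1 (MIN): min(3, 6) = 3
n1-1-2 (MIN): min(4, 7, 9) = 4
n1-1 (MAX): max(3, 4) = 4
n1-2-1 (MIN): min(4, 1, -1, -6) = -6
n1-2-2 (MIN): min(9, 0, 3) = 0
n1-2 (MAX): max(-6, 0) = 0
n1 (MIN): min(4, 0) = 0
n2-1-1 (MIN): min(5, -3, 6) = -3
n2-1-2 (MIN): min(-6, 2) = -6
n2-1-3 (MIN): min(-1, 4, 7) = -1
n2-1 (MAX): max(-3, -6, -1) = -1
n2-2-1 (MIN): min(-7, -1, -5, 2) = -7
n2-2-2 (MIN): min(4, 1) = 1
n2-2-3 (MIN): min(-9, -8) = -9
n2-2-4 (MIN): min(2, -2, 6) = -2
n2-2 (MAX): max(-7, 1, -9, -2) = 1
n2 (MIN): min(-1, 1) = -1
root (MAX): max(0, -1) = 0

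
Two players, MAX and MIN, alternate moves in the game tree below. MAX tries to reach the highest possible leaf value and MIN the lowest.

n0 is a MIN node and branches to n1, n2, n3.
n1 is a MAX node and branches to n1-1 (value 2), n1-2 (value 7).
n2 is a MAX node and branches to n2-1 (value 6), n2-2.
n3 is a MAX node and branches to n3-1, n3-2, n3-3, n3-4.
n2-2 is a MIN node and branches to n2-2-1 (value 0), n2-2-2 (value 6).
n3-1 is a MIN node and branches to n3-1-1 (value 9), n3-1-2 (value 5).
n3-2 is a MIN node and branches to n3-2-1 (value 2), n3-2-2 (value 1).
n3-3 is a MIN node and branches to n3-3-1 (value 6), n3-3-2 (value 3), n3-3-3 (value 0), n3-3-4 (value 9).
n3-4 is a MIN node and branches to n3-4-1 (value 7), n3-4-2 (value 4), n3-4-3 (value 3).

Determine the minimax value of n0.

n1 (MAX): max(2, 7) = 7
n2-2 (MIN): min(0, 6) = 0
n2 (MAX): max(6, 0) = 6
n3-1 (MIN): min(9, 5) = 5
n3-2 (MIN): min(2, 1) = 1
n3-3 (MIN): min(6, 3, 0, 9) = 0
n3-4 (MIN): min(7, 4, 3) = 3
n3 (MAX): max(5, 1, 0, 3) = 5
n0 (MIN): min(7, 6, 5) = 5

5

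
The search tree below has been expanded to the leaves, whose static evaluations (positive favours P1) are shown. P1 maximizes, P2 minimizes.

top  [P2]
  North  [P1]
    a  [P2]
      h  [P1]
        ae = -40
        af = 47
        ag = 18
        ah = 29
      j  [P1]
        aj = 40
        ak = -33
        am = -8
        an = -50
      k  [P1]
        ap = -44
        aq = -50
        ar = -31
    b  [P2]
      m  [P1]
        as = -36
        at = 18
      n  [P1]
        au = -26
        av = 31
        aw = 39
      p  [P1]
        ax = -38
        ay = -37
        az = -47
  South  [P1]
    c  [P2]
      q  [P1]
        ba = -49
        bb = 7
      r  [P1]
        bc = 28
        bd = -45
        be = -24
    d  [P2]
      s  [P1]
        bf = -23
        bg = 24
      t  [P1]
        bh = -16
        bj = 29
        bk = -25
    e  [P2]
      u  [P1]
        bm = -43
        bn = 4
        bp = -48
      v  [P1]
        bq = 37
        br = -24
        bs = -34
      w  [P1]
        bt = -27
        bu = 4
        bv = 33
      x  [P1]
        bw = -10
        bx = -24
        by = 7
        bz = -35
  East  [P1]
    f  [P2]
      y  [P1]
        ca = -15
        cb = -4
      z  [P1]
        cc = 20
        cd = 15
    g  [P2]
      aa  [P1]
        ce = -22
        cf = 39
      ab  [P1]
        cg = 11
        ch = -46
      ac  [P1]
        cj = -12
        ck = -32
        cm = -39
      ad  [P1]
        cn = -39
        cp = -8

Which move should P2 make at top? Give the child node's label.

h (P1): max(-40, 47, 18, 29) = 47
j (P1): max(40, -33, -8, -50) = 40
k (P1): max(-44, -50, -31) = -31
a (P2): min(47, 40, -31) = -31
m (P1): max(-36, 18) = 18
n (P1): max(-26, 31, 39) = 39
p (P1): max(-38, -37, -47) = -37
b (P2): min(18, 39, -37) = -37
North (P1): max(-31, -37) = -31
q (P1): max(-49, 7) = 7
r (P1): max(28, -45, -24) = 28
c (P2): min(7, 28) = 7
s (P1): max(-23, 24) = 24
t (P1): max(-16, 29, -25) = 29
d (P2): min(24, 29) = 24
u (P1): max(-43, 4, -48) = 4
v (P1): max(37, -24, -34) = 37
w (P1): max(-27, 4, 33) = 33
x (P1): max(-10, -24, 7, -35) = 7
e (P2): min(4, 37, 33, 7) = 4
South (P1): max(7, 24, 4) = 24
y (P1): max(-15, -4) = -4
z (P1): max(20, 15) = 20
f (P2): min(-4, 20) = -4
aa (P1): max(-22, 39) = 39
ab (P1): max(11, -46) = 11
ac (P1): max(-12, -32, -39) = -12
ad (P1): max(-39, -8) = -8
g (P2): min(39, 11, -12, -8) = -12
East (P1): max(-4, -12) = -4
top (P2): min(-31, 24, -4) = -31
P2 at top wants the lowest of {North=-31, South=24, East=-4}, so chooses North.

North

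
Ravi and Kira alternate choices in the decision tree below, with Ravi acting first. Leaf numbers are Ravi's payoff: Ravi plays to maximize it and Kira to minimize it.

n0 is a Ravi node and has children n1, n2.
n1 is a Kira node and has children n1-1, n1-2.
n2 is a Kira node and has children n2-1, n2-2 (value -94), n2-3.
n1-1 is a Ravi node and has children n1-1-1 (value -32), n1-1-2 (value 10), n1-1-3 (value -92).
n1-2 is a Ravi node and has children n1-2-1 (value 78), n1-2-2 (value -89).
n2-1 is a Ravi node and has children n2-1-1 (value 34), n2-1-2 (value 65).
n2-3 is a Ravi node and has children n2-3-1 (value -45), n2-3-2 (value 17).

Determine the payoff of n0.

n1-1 (Ravi): max(-32, 10, -92) = 10
n1-2 (Ravi): max(78, -89) = 78
n1 (Kira): min(10, 78) = 10
n2-1 (Ravi): max(34, 65) = 65
n2-3 (Ravi): max(-45, 17) = 17
n2 (Kira): min(65, -94, 17) = -94
n0 (Ravi): max(10, -94) = 10

10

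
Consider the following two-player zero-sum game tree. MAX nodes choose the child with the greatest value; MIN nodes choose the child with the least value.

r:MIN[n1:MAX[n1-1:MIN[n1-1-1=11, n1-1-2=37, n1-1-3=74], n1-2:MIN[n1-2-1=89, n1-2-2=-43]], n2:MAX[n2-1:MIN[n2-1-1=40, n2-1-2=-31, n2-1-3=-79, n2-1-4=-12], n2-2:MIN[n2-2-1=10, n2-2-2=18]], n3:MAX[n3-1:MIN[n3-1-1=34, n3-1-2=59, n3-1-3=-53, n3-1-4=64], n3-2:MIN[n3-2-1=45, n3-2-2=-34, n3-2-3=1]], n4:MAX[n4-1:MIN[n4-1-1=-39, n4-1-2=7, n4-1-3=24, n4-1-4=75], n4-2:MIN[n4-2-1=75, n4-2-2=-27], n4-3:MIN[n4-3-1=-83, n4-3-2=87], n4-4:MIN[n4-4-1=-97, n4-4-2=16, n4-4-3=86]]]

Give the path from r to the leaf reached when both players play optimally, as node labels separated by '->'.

r -> n3 -> n3-2 -> n3-2-2

n1-1 (MIN): min(11, 37, 74) = 11
n1-2 (MIN): min(89, -43) = -43
n1 (MAX): max(11, -43) = 11
n2-1 (MIN): min(40, -31, -79, -12) = -79
n2-2 (MIN): min(10, 18) = 10
n2 (MAX): max(-79, 10) = 10
n3-1 (MIN): min(34, 59, -53, 64) = -53
n3-2 (MIN): min(45, -34, 1) = -34
n3 (MAX): max(-53, -34) = -34
n4-1 (MIN): min(-39, 7, 24, 75) = -39
n4-2 (MIN): min(75, -27) = -27
n4-3 (MIN): min(-83, 87) = -83
n4-4 (MIN): min(-97, 16, 86) = -97
n4 (MAX): max(-39, -27, -83, -97) = -27
r (MIN): min(11, 10, -34, -27) = -34
At r, MIN picks n3 (lowest: -34).
At n3, MAX picks n3-2 (highest: -34).
At n3-2, MIN picks n3-2-2 (lowest: -34).
Terminal value -34.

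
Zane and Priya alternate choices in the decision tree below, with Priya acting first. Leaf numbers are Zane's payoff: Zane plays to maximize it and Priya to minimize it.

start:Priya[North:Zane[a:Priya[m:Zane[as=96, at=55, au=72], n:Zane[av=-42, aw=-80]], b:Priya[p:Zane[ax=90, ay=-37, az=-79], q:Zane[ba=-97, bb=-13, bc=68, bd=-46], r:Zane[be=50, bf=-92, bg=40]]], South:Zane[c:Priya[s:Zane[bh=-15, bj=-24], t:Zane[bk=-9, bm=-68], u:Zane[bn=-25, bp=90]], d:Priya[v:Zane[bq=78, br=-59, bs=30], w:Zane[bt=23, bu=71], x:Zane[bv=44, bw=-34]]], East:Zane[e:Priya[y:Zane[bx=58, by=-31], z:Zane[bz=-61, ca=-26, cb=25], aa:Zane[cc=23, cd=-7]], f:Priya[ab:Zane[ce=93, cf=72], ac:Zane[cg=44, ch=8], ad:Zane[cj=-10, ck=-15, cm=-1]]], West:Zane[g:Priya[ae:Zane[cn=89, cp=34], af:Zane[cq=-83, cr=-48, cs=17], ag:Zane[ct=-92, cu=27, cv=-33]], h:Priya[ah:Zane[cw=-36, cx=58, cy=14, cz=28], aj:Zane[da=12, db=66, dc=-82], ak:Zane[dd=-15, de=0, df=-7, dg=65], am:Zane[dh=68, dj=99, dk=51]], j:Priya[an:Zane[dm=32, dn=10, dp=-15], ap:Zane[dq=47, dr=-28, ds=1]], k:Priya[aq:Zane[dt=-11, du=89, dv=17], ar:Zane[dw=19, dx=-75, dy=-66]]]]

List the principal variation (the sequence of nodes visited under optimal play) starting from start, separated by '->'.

start -> East -> e -> aa -> cc

m (Zane): max(96, 55, 72) = 96
n (Zane): max(-42, -80) = -42
a (Priya): min(96, -42) = -42
p (Zane): max(90, -37, -79) = 90
q (Zane): max(-97, -13, 68, -46) = 68
r (Zane): max(50, -92, 40) = 50
b (Priya): min(90, 68, 50) = 50
North (Zane): max(-42, 50) = 50
s (Zane): max(-15, -24) = -15
t (Zane): max(-9, -68) = -9
u (Zane): max(-25, 90) = 90
c (Priya): min(-15, -9, 90) = -15
v (Zane): max(78, -59, 30) = 78
w (Zane): max(23, 71) = 71
x (Zane): max(44, -34) = 44
d (Priya): min(78, 71, 44) = 44
South (Zane): max(-15, 44) = 44
y (Zane): max(58, -31) = 58
z (Zane): max(-61, -26, 25) = 25
aa (Zane): max(23, -7) = 23
e (Priya): min(58, 25, 23) = 23
ab (Zane): max(93, 72) = 93
ac (Zane): max(44, 8) = 44
ad (Zane): max(-10, -15, -1) = -1
f (Priya): min(93, 44, -1) = -1
East (Zane): max(23, -1) = 23
ae (Zane): max(89, 34) = 89
af (Zane): max(-83, -48, 17) = 17
ag (Zane): max(-92, 27, -33) = 27
g (Priya): min(89, 17, 27) = 17
ah (Zane): max(-36, 58, 14, 28) = 58
aj (Zane): max(12, 66, -82) = 66
ak (Zane): max(-15, 0, -7, 65) = 65
am (Zane): max(68, 99, 51) = 99
h (Priya): min(58, 66, 65, 99) = 58
an (Zane): max(32, 10, -15) = 32
ap (Zane): max(47, -28, 1) = 47
j (Priya): min(32, 47) = 32
aq (Zane): max(-11, 89, 17) = 89
ar (Zane): max(19, -75, -66) = 19
k (Priya): min(89, 19) = 19
West (Zane): max(17, 58, 32, 19) = 58
start (Priya): min(50, 44, 23, 58) = 23
At start, Priya picks East (lowest: 23).
At East, Zane picks e (highest: 23).
At e, Priya picks aa (lowest: 23).
At aa, Zane picks cc (highest: 23).
Terminal value 23.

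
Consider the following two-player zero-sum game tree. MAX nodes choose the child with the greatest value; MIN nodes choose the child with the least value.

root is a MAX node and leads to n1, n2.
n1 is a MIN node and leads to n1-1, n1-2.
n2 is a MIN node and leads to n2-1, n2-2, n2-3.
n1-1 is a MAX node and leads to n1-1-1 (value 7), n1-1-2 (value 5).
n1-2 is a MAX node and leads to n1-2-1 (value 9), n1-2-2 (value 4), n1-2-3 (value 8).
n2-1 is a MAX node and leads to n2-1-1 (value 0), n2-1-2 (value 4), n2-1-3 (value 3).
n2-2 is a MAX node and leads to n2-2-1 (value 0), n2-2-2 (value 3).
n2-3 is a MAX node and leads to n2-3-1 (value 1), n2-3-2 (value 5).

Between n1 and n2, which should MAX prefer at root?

n1

n1-1 (MAX): max(7, 5) = 7
n1-2 (MAX): max(9, 4, 8) = 9
n1 (MIN): min(7, 9) = 7
n2-1 (MAX): max(0, 4, 3) = 4
n2-2 (MAX): max(0, 3) = 3
n2-3 (MAX): max(1, 5) = 5
n2 (MIN): min(4, 3, 5) = 3
MAX prefers the higher value; n1=7, n2=3. n1 is better since 7 > 3.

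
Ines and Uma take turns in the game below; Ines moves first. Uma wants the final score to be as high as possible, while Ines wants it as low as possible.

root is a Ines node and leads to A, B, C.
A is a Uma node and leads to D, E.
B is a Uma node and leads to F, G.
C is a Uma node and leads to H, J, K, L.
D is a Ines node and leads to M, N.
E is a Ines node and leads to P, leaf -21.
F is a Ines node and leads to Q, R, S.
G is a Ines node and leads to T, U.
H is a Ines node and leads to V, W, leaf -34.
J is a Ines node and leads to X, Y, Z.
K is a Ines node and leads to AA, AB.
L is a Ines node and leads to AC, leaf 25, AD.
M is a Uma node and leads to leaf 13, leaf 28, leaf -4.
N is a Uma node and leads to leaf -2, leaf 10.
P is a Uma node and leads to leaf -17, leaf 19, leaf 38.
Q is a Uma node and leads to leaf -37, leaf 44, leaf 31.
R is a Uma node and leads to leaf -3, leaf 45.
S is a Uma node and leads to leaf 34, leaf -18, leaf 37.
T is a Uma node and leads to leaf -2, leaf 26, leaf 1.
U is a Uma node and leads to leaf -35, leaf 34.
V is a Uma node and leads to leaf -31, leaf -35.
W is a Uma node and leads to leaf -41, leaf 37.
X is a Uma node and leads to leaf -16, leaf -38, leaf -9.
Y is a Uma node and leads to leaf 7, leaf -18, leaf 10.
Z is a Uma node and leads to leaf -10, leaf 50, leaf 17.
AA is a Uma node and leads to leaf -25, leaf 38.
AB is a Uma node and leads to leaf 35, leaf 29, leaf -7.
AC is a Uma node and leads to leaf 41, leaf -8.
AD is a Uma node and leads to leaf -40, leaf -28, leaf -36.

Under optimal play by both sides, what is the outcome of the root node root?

M (Uma): max(13, 28, -4) = 28
N (Uma): max(-2, 10) = 10
D (Ines): min(28, 10) = 10
P (Uma): max(-17, 19, 38) = 38
E (Ines): min(38, -21) = -21
A (Uma): max(10, -21) = 10
Q (Uma): max(-37, 44, 31) = 44
R (Uma): max(-3, 45) = 45
S (Uma): max(34, -18, 37) = 37
F (Ines): min(44, 45, 37) = 37
T (Uma): max(-2, 26, 1) = 26
U (Uma): max(-35, 34) = 34
G (Ines): min(26, 34) = 26
B (Uma): max(37, 26) = 37
V (Uma): max(-31, -35) = -31
W (Uma): max(-41, 37) = 37
H (Ines): min(-31, 37, -34) = -34
X (Uma): max(-16, -38, -9) = -9
Y (Uma): max(7, -18, 10) = 10
Z (Uma): max(-10, 50, 17) = 50
J (Ines): min(-9, 10, 50) = -9
AA (Uma): max(-25, 38) = 38
AB (Uma): max(35, 29, -7) = 35
K (Ines): min(38, 35) = 35
AC (Uma): max(41, -8) = 41
AD (Uma): max(-40, -28, -36) = -28
L (Ines): min(41, 25, -28) = -28
C (Uma): max(-34, -9, 35, -28) = 35
root (Ines): min(10, 37, 35) = 10

10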